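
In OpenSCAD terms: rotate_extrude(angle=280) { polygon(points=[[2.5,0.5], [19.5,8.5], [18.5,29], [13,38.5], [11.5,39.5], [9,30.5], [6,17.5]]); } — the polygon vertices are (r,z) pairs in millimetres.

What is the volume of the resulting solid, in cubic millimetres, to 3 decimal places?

Volume = 22181.739 mm³

Profile (r,z), 7 vertices: (2.5,0.5) (19.5,8.5) (18.5,29) (13,38.5) (11.5,39.5) (9,30.5) (6,17.5)
edge 0: (2.5,0.5)→(19.5,8.5)  cross = 2.5·8.5 − 19.5·0.5 = 11.5000; (r_i+r_j)·cross = 22·11.5000 = 253.0000
edge 1: (19.5,8.5)→(18.5,29)  cross = 19.5·29 − 18.5·8.5 = 408.2500; (r_i+r_j)·cross = 38·408.2500 = 15513.5000
edge 2: (18.5,29)→(13,38.5)  cross = 18.5·38.5 − 13·29 = 335.2500; (r_i+r_j)·cross = 31.5·335.2500 = 10560.3750
edge 3: (13,38.5)→(11.5,39.5)  cross = 13·39.5 − 11.5·38.5 = 70.7500; (r_i+r_j)·cross = 24.5·70.7500 = 1733.3750
edge 4: (11.5,39.5)→(9,30.5)  cross = 11.5·30.5 − 9·39.5 = -4.7500; (r_i+r_j)·cross = 20.5·-4.7500 = -97.3750
edge 5: (9,30.5)→(6,17.5)  cross = 9·17.5 − 6·30.5 = -25.5000; (r_i+r_j)·cross = 15·-25.5000 = -382.5000
edge 6: (6,17.5)→(2.5,0.5)  cross = 6·0.5 − 2.5·17.5 = -40.7500; (r_i+r_j)·cross = 8.5·-40.7500 = -346.3750
Σcross = 754.7500 → A = |Σcross|/2 = 377.3750 mm²
Σ(r_i+r_j)·cross = 27234.0000 → first moment M = |Σ|/6 = 4539.0000
R_c = M/A = 4539.0000/377.3750 = 12.0278 mm
θ = 280° = 4.886922 rad
V = θ·R_c·A = 4.886922·12.0278·377.3750 = 22181.739 mm³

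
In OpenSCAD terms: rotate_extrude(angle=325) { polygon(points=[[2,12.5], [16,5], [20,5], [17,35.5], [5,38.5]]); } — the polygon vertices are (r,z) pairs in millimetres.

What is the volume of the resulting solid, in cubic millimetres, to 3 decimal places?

Profile (r,z), 5 vertices: (2,12.5) (16,5) (20,5) (17,35.5) (5,38.5)
edge 0: (2,12.5)→(16,5)  cross = 2·5 − 16·12.5 = -190.0000; (r_i+r_j)·cross = 18·-190.0000 = -3420.0000
edge 1: (16,5)→(20,5)  cross = 16·5 − 20·5 = -20.0000; (r_i+r_j)·cross = 36·-20.0000 = -720.0000
edge 2: (20,5)→(17,35.5)  cross = 20·35.5 − 17·5 = 625.0000; (r_i+r_j)·cross = 37·625.0000 = 23125.0000
edge 3: (17,35.5)→(5,38.5)  cross = 17·38.5 − 5·35.5 = 477.0000; (r_i+r_j)·cross = 22·477.0000 = 10494.0000
edge 4: (5,38.5)→(2,12.5)  cross = 5·12.5 − 2·38.5 = -14.5000; (r_i+r_j)·cross = 7·-14.5000 = -101.5000
Σcross = 877.5000 → A = |Σcross|/2 = 438.7500 mm²
Σ(r_i+r_j)·cross = 29377.5000 → first moment M = |Σ|/6 = 4896.2500
R_c = M/A = 4896.2500/438.7500 = 11.1595 mm
θ = 325° = 5.672320 rad
V = θ·R_c·A = 5.672320·11.1595·438.7500 = 27773.097 mm³

Volume = 27773.097 mm³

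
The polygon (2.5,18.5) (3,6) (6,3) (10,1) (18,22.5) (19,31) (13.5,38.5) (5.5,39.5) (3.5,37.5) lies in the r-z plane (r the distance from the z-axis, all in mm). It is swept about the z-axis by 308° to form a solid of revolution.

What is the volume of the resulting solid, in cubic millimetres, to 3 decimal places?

Volume = 23736.696 mm³

Profile (r,z), 9 vertices: (2.5,18.5) (3,6) (6,3) (10,1) (18,22.5) (19,31) (13.5,38.5) (5.5,39.5) (3.5,37.5)
edge 0: (2.5,18.5)→(3,6)  cross = 2.5·6 − 3·18.5 = -40.5000; (r_i+r_j)·cross = 5.5·-40.5000 = -222.7500
edge 1: (3,6)→(6,3)  cross = 3·3 − 6·6 = -27.0000; (r_i+r_j)·cross = 9·-27.0000 = -243.0000
edge 2: (6,3)→(10,1)  cross = 6·1 − 10·3 = -24.0000; (r_i+r_j)·cross = 16·-24.0000 = -384.0000
edge 3: (10,1)→(18,22.5)  cross = 10·22.5 − 18·1 = 207.0000; (r_i+r_j)·cross = 28·207.0000 = 5796.0000
edge 4: (18,22.5)→(19,31)  cross = 18·31 − 19·22.5 = 130.5000; (r_i+r_j)·cross = 37·130.5000 = 4828.5000
edge 5: (19,31)→(13.5,38.5)  cross = 19·38.5 − 13.5·31 = 313.0000; (r_i+r_j)·cross = 32.5·313.0000 = 10172.5000
edge 6: (13.5,38.5)→(5.5,39.5)  cross = 13.5·39.5 − 5.5·38.5 = 321.5000; (r_i+r_j)·cross = 19·321.5000 = 6108.5000
edge 7: (5.5,39.5)→(3.5,37.5)  cross = 5.5·37.5 − 3.5·39.5 = 68.0000; (r_i+r_j)·cross = 9·68.0000 = 612.0000
edge 8: (3.5,37.5)→(2.5,18.5)  cross = 3.5·18.5 − 2.5·37.5 = -29.0000; (r_i+r_j)·cross = 6·-29.0000 = -174.0000
Σcross = 919.5000 → A = |Σcross|/2 = 459.7500 mm²
Σ(r_i+r_j)·cross = 26493.7500 → first moment M = |Σ|/6 = 4415.6250
R_c = M/A = 4415.6250/459.7500 = 9.6044 mm
θ = 308° = 5.375614 rad
V = θ·R_c·A = 5.375614·9.6044·459.7500 = 23736.696 mm³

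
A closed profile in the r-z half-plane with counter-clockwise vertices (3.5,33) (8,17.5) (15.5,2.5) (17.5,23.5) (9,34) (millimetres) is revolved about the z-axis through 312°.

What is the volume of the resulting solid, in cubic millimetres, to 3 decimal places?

Profile (r,z), 5 vertices: (3.5,33) (8,17.5) (15.5,2.5) (17.5,23.5) (9,34)
edge 0: (3.5,33)→(8,17.5)  cross = 3.5·17.5 − 8·33 = -202.7500; (r_i+r_j)·cross = 11.5·-202.7500 = -2331.6250
edge 1: (8,17.5)→(15.5,2.5)  cross = 8·2.5 − 15.5·17.5 = -251.2500; (r_i+r_j)·cross = 23.5·-251.2500 = -5904.3750
edge 2: (15.5,2.5)→(17.5,23.5)  cross = 15.5·23.5 − 17.5·2.5 = 320.5000; (r_i+r_j)·cross = 33·320.5000 = 10576.5000
edge 3: (17.5,23.5)→(9,34)  cross = 17.5·34 − 9·23.5 = 383.5000; (r_i+r_j)·cross = 26.5·383.5000 = 10162.7500
edge 4: (9,34)→(3.5,33)  cross = 9·33 − 3.5·34 = 178.0000; (r_i+r_j)·cross = 12.5·178.0000 = 2225.0000
Σcross = 428.0000 → A = |Σcross|/2 = 214.0000 mm²
Σ(r_i+r_j)·cross = 14728.2500 → first moment M = |Σ|/6 = 2454.7083
R_c = M/A = 2454.7083/214.0000 = 11.4706 mm
θ = 312° = 5.445427 rad
V = θ·R_c·A = 5.445427·11.4706·214.0000 = 13366.936 mm³

Volume = 13366.936 mm³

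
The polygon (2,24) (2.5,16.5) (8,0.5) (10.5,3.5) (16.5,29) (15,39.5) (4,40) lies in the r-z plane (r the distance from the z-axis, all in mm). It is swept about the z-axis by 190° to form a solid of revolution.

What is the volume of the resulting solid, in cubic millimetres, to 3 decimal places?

Profile (r,z), 7 vertices: (2,24) (2.5,16.5) (8,0.5) (10.5,3.5) (16.5,29) (15,39.5) (4,40)
edge 0: (2,24)→(2.5,16.5)  cross = 2·16.5 − 2.5·24 = -27.0000; (r_i+r_j)·cross = 4.5·-27.0000 = -121.5000
edge 1: (2.5,16.5)→(8,0.5)  cross = 2.5·0.5 − 8·16.5 = -130.7500; (r_i+r_j)·cross = 10.5·-130.7500 = -1372.8750
edge 2: (8,0.5)→(10.5,3.5)  cross = 8·3.5 − 10.5·0.5 = 22.7500; (r_i+r_j)·cross = 18.5·22.7500 = 420.8750
edge 3: (10.5,3.5)→(16.5,29)  cross = 10.5·29 − 16.5·3.5 = 246.7500; (r_i+r_j)·cross = 27·246.7500 = 6662.2500
edge 4: (16.5,29)→(15,39.5)  cross = 16.5·39.5 − 15·29 = 216.7500; (r_i+r_j)·cross = 31.5·216.7500 = 6827.6250
edge 5: (15,39.5)→(4,40)  cross = 15·40 − 4·39.5 = 442.0000; (r_i+r_j)·cross = 19·442.0000 = 8398.0000
edge 6: (4,40)→(2,24)  cross = 4·24 − 2·40 = 16.0000; (r_i+r_j)·cross = 6·16.0000 = 96.0000
Σcross = 786.5000 → A = |Σcross|/2 = 393.2500 mm²
Σ(r_i+r_j)·cross = 20910.3750 → first moment M = |Σ|/6 = 3485.0625
R_c = M/A = 3485.0625/393.2500 = 8.8622 mm
θ = 190° = 3.316126 rad
V = θ·R_c·A = 3.316126·8.8622·393.2500 = 11556.905 mm³

Volume = 11556.905 mm³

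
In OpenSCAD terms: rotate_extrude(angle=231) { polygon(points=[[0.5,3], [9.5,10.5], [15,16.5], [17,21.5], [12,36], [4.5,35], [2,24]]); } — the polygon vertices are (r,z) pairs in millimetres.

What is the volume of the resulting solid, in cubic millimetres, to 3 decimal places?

Volume = 10649.176 mm³

Profile (r,z), 7 vertices: (0.5,3) (9.5,10.5) (15,16.5) (17,21.5) (12,36) (4.5,35) (2,24)
edge 0: (0.5,3)→(9.5,10.5)  cross = 0.5·10.5 − 9.5·3 = -23.2500; (r_i+r_j)·cross = 10·-23.2500 = -232.5000
edge 1: (9.5,10.5)→(15,16.5)  cross = 9.5·16.5 − 15·10.5 = -0.7500; (r_i+r_j)·cross = 24.5·-0.7500 = -18.3750
edge 2: (15,16.5)→(17,21.5)  cross = 15·21.5 − 17·16.5 = 42.0000; (r_i+r_j)·cross = 32·42.0000 = 1344.0000
edge 3: (17,21.5)→(12,36)  cross = 17·36 − 12·21.5 = 354.0000; (r_i+r_j)·cross = 29·354.0000 = 10266.0000
edge 4: (12,36)→(4.5,35)  cross = 12·35 − 4.5·36 = 258.0000; (r_i+r_j)·cross = 16.5·258.0000 = 4257.0000
edge 5: (4.5,35)→(2,24)  cross = 4.5·24 − 2·35 = 38.0000; (r_i+r_j)·cross = 6.5·38.0000 = 247.0000
edge 6: (2,24)→(0.5,3)  cross = 2·3 − 0.5·24 = -6.0000; (r_i+r_j)·cross = 2.5·-6.0000 = -15.0000
Σcross = 662.0000 → A = |Σcross|/2 = 331.0000 mm²
Σ(r_i+r_j)·cross = 15848.1250 → first moment M = |Σ|/6 = 2641.3542
R_c = M/A = 2641.3542/331.0000 = 7.9799 mm
θ = 231° = 4.031711 rad
V = θ·R_c·A = 4.031711·7.9799·331.0000 = 10649.176 mm³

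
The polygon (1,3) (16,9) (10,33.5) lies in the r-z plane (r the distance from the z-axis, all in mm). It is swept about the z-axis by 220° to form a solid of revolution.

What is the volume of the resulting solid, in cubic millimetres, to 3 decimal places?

Profile (r,z), 3 vertices: (1,3) (16,9) (10,33.5)
edge 0: (1,3)→(16,9)  cross = 1·9 − 16·3 = -39.0000; (r_i+r_j)·cross = 17·-39.0000 = -663.0000
edge 1: (16,9)→(10,33.5)  cross = 16·33.5 − 10·9 = 446.0000; (r_i+r_j)·cross = 26·446.0000 = 11596.0000
edge 2: (10,33.5)→(1,3)  cross = 10·3 − 1·33.5 = -3.5000; (r_i+r_j)·cross = 11·-3.5000 = -38.5000
Σcross = 403.5000 → A = |Σcross|/2 = 201.7500 mm²
Σ(r_i+r_j)·cross = 10894.5000 → first moment M = |Σ|/6 = 1815.7500
R_c = M/A = 1815.7500/201.7500 = 9.0000 mm
θ = 220° = 3.839724 rad
V = θ·R_c·A = 3.839724·9.0000·201.7500 = 6971.979 mm³

Volume = 6971.979 mm³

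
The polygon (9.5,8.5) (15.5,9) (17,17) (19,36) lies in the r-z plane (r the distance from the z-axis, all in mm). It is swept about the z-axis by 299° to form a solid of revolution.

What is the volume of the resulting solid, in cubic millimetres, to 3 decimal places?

Volume = 6692.553 mm³

Profile (r,z), 4 vertices: (9.5,8.5) (15.5,9) (17,17) (19,36)
edge 0: (9.5,8.5)→(15.5,9)  cross = 9.5·9 − 15.5·8.5 = -46.2500; (r_i+r_j)·cross = 25·-46.2500 = -1156.2500
edge 1: (15.5,9)→(17,17)  cross = 15.5·17 − 17·9 = 110.5000; (r_i+r_j)·cross = 32.5·110.5000 = 3591.2500
edge 2: (17,17)→(19,36)  cross = 17·36 − 19·17 = 289.0000; (r_i+r_j)·cross = 36·289.0000 = 10404.0000
edge 3: (19,36)→(9.5,8.5)  cross = 19·8.5 − 9.5·36 = -180.5000; (r_i+r_j)·cross = 28.5·-180.5000 = -5144.2500
Σcross = 172.7500 → A = |Σcross|/2 = 86.3750 mm²
Σ(r_i+r_j)·cross = 7694.7500 → first moment M = |Σ|/6 = 1282.4583
R_c = M/A = 1282.4583/86.3750 = 14.8476 mm
θ = 299° = 5.218534 rad
V = θ·R_c·A = 5.218534·14.8476·86.3750 = 6692.553 mm³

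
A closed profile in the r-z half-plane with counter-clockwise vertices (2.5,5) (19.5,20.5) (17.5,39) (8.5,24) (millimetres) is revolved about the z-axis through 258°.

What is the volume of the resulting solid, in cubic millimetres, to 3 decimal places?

Volume = 11974.656 mm³

Profile (r,z), 4 vertices: (2.5,5) (19.5,20.5) (17.5,39) (8.5,24)
edge 0: (2.5,5)→(19.5,20.5)  cross = 2.5·20.5 − 19.5·5 = -46.2500; (r_i+r_j)·cross = 22·-46.2500 = -1017.5000
edge 1: (19.5,20.5)→(17.5,39)  cross = 19.5·39 − 17.5·20.5 = 401.7500; (r_i+r_j)·cross = 37·401.7500 = 14864.7500
edge 2: (17.5,39)→(8.5,24)  cross = 17.5·24 − 8.5·39 = 88.5000; (r_i+r_j)·cross = 26·88.5000 = 2301.0000
edge 3: (8.5,24)→(2.5,5)  cross = 8.5·5 − 2.5·24 = -17.5000; (r_i+r_j)·cross = 11·-17.5000 = -192.5000
Σcross = 426.5000 → A = |Σcross|/2 = 213.2500 mm²
Σ(r_i+r_j)·cross = 15955.7500 → first moment M = |Σ|/6 = 2659.2917
R_c = M/A = 2659.2917/213.2500 = 12.4703 mm
θ = 258° = 4.502949 rad
V = θ·R_c·A = 4.502949·12.4703·213.2500 = 11974.656 mm³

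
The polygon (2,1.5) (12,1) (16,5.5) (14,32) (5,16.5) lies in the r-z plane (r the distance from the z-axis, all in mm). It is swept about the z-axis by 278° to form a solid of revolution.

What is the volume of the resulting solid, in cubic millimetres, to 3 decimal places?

Profile (r,z), 5 vertices: (2,1.5) (12,1) (16,5.5) (14,32) (5,16.5)
edge 0: (2,1.5)→(12,1)  cross = 2·1 − 12·1.5 = -16.0000; (r_i+r_j)·cross = 14·-16.0000 = -224.0000
edge 1: (12,1)→(16,5.5)  cross = 12·5.5 − 16·1 = 50.0000; (r_i+r_j)·cross = 28·50.0000 = 1400.0000
edge 2: (16,5.5)→(14,32)  cross = 16·32 − 14·5.5 = 435.0000; (r_i+r_j)·cross = 30·435.0000 = 13050.0000
edge 3: (14,32)→(5,16.5)  cross = 14·16.5 − 5·32 = 71.0000; (r_i+r_j)·cross = 19·71.0000 = 1349.0000
edge 4: (5,16.5)→(2,1.5)  cross = 5·1.5 − 2·16.5 = -25.5000; (r_i+r_j)·cross = 7·-25.5000 = -178.5000
Σcross = 514.5000 → A = |Σcross|/2 = 257.2500 mm²
Σ(r_i+r_j)·cross = 15396.5000 → first moment M = |Σ|/6 = 2566.0833
R_c = M/A = 2566.0833/257.2500 = 9.9751 mm
θ = 278° = 4.852015 rad
V = θ·R_c·A = 4.852015·9.9751·257.2500 = 12450.676 mm³

Volume = 12450.676 mm³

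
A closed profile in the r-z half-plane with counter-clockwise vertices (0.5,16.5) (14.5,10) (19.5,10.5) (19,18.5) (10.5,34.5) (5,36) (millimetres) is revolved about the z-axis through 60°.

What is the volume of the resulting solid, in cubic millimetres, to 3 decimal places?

Profile (r,z), 6 vertices: (0.5,16.5) (14.5,10) (19.5,10.5) (19,18.5) (10.5,34.5) (5,36)
edge 0: (0.5,16.5)→(14.5,10)  cross = 0.5·10 − 14.5·16.5 = -234.2500; (r_i+r_j)·cross = 15·-234.2500 = -3513.7500
edge 1: (14.5,10)→(19.5,10.5)  cross = 14.5·10.5 − 19.5·10 = -42.7500; (r_i+r_j)·cross = 34·-42.7500 = -1453.5000
edge 2: (19.5,10.5)→(19,18.5)  cross = 19.5·18.5 − 19·10.5 = 161.2500; (r_i+r_j)·cross = 38.5·161.2500 = 6208.1250
edge 3: (19,18.5)→(10.5,34.5)  cross = 19·34.5 − 10.5·18.5 = 461.2500; (r_i+r_j)·cross = 29.5·461.2500 = 13606.8750
edge 4: (10.5,34.5)→(5,36)  cross = 10.5·36 − 5·34.5 = 205.5000; (r_i+r_j)·cross = 15.5·205.5000 = 3185.2500
edge 5: (5,36)→(0.5,16.5)  cross = 5·16.5 − 0.5·36 = 64.5000; (r_i+r_j)·cross = 5.5·64.5000 = 354.7500
Σcross = 615.5000 → A = |Σcross|/2 = 307.7500 mm²
Σ(r_i+r_j)·cross = 18387.7500 → first moment M = |Σ|/6 = 3064.6250
R_c = M/A = 3064.6250/307.7500 = 9.9582 mm
θ = 60° = 1.047198 rad
V = θ·R_c·A = 1.047198·9.9582·307.7500 = 3209.268 mm³

Volume = 3209.268 mm³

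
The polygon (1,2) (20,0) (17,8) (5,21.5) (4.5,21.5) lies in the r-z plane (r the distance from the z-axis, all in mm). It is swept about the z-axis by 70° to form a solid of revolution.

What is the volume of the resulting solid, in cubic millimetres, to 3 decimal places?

Profile (r,z), 5 vertices: (1,2) (20,0) (17,8) (5,21.5) (4.5,21.5)
edge 0: (1,2)→(20,0)  cross = 1·0 − 20·2 = -40.0000; (r_i+r_j)·cross = 21·-40.0000 = -840.0000
edge 1: (20,0)→(17,8)  cross = 20·8 − 17·0 = 160.0000; (r_i+r_j)·cross = 37·160.0000 = 5920.0000
edge 2: (17,8)→(5,21.5)  cross = 17·21.5 − 5·8 = 325.5000; (r_i+r_j)·cross = 22·325.5000 = 7161.0000
edge 3: (5,21.5)→(4.5,21.5)  cross = 5·21.5 − 4.5·21.5 = 10.7500; (r_i+r_j)·cross = 9.5·10.7500 = 102.1250
edge 4: (4.5,21.5)→(1,2)  cross = 4.5·2 − 1·21.5 = -12.5000; (r_i+r_j)·cross = 5.5·-12.5000 = -68.7500
Σcross = 443.7500 → A = |Σcross|/2 = 221.8750 mm²
Σ(r_i+r_j)·cross = 12274.3750 → first moment M = |Σ|/6 = 2045.7292
R_c = M/A = 2045.7292/221.8750 = 9.2202 mm
θ = 70° = 1.221730 rad
V = θ·R_c·A = 1.221730·9.2202·221.8750 = 2499.330 mm³

Volume = 2499.330 mm³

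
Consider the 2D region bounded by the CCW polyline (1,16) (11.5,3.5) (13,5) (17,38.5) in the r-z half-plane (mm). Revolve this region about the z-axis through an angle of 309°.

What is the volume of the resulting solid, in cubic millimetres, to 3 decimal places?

Volume = 13218.183 mm³

Profile (r,z), 4 vertices: (1,16) (11.5,3.5) (13,5) (17,38.5)
edge 0: (1,16)→(11.5,3.5)  cross = 1·3.5 − 11.5·16 = -180.5000; (r_i+r_j)·cross = 12.5·-180.5000 = -2256.2500
edge 1: (11.5,3.5)→(13,5)  cross = 11.5·5 − 13·3.5 = 12.0000; (r_i+r_j)·cross = 24.5·12.0000 = 294.0000
edge 2: (13,5)→(17,38.5)  cross = 13·38.5 − 17·5 = 415.5000; (r_i+r_j)·cross = 30·415.5000 = 12465.0000
edge 3: (17,38.5)→(1,16)  cross = 17·16 − 1·38.5 = 233.5000; (r_i+r_j)·cross = 18·233.5000 = 4203.0000
Σcross = 480.5000 → A = |Σcross|/2 = 240.2500 mm²
Σ(r_i+r_j)·cross = 14705.7500 → first moment M = |Σ|/6 = 2450.9583
R_c = M/A = 2450.9583/240.2500 = 10.2017 mm
θ = 309° = 5.393067 rad
V = θ·R_c·A = 5.393067·10.2017·240.2500 = 13218.183 mm³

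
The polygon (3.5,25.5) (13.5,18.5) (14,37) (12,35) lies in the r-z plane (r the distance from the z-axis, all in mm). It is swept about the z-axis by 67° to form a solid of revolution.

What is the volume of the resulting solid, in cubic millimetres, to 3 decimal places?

Profile (r,z), 4 vertices: (3.5,25.5) (13.5,18.5) (14,37) (12,35)
edge 0: (3.5,25.5)→(13.5,18.5)  cross = 3.5·18.5 − 13.5·25.5 = -279.5000; (r_i+r_j)·cross = 17·-279.5000 = -4751.5000
edge 1: (13.5,18.5)→(14,37)  cross = 13.5·37 − 14·18.5 = 240.5000; (r_i+r_j)·cross = 27.5·240.5000 = 6613.7500
edge 2: (14,37)→(12,35)  cross = 14·35 − 12·37 = 46.0000; (r_i+r_j)·cross = 26·46.0000 = 1196.0000
edge 3: (12,35)→(3.5,25.5)  cross = 12·25.5 − 3.5·35 = 183.5000; (r_i+r_j)·cross = 15.5·183.5000 = 2844.2500
Σcross = 190.5000 → A = |Σcross|/2 = 95.2500 mm²
Σ(r_i+r_j)·cross = 5902.5000 → first moment M = |Σ|/6 = 983.7500
R_c = M/A = 983.7500/95.2500 = 10.3281 mm
θ = 67° = 1.169371 rad
V = θ·R_c·A = 1.169371·10.3281·95.2500 = 1150.368 mm³

Volume = 1150.368 mm³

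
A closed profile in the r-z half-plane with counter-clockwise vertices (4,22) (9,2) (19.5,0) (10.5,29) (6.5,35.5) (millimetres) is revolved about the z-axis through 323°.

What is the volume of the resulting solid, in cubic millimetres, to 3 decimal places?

Volume = 15527.551 mm³

Profile (r,z), 5 vertices: (4,22) (9,2) (19.5,0) (10.5,29) (6.5,35.5)
edge 0: (4,22)→(9,2)  cross = 4·2 − 9·22 = -190.0000; (r_i+r_j)·cross = 13·-190.0000 = -2470.0000
edge 1: (9,2)→(19.5,0)  cross = 9·0 − 19.5·2 = -39.0000; (r_i+r_j)·cross = 28.5·-39.0000 = -1111.5000
edge 2: (19.5,0)→(10.5,29)  cross = 19.5·29 − 10.5·0 = 565.5000; (r_i+r_j)·cross = 30·565.5000 = 16965.0000
edge 3: (10.5,29)→(6.5,35.5)  cross = 10.5·35.5 − 6.5·29 = 184.2500; (r_i+r_j)·cross = 17·184.2500 = 3132.2500
edge 4: (6.5,35.5)→(4,22)  cross = 6.5·22 − 4·35.5 = 1.0000; (r_i+r_j)·cross = 10.5·1.0000 = 10.5000
Σcross = 521.7500 → A = |Σcross|/2 = 260.8750 mm²
Σ(r_i+r_j)·cross = 16526.2500 → first moment M = |Σ|/6 = 2754.3750
R_c = M/A = 2754.3750/260.8750 = 10.5582 mm
θ = 323° = 5.637413 rad
V = θ·R_c·A = 5.637413·10.5582·260.8750 = 15527.551 mm³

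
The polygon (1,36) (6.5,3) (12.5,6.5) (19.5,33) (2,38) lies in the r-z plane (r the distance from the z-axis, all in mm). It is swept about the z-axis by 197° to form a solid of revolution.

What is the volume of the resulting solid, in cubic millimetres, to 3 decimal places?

Profile (r,z), 5 vertices: (1,36) (6.5,3) (12.5,6.5) (19.5,33) (2,38)
edge 0: (1,36)→(6.5,3)  cross = 1·3 − 6.5·36 = -231.0000; (r_i+r_j)·cross = 7.5·-231.0000 = -1732.5000
edge 1: (6.5,3)→(12.5,6.5)  cross = 6.5·6.5 − 12.5·3 = 4.7500; (r_i+r_j)·cross = 19·4.7500 = 90.2500
edge 2: (12.5,6.5)→(19.5,33)  cross = 12.5·33 − 19.5·6.5 = 285.7500; (r_i+r_j)·cross = 32·285.7500 = 9144.0000
edge 3: (19.5,33)→(2,38)  cross = 19.5·38 − 2·33 = 675.0000; (r_i+r_j)·cross = 21.5·675.0000 = 14512.5000
edge 4: (2,38)→(1,36)  cross = 2·36 − 1·38 = 34.0000; (r_i+r_j)·cross = 3·34.0000 = 102.0000
Σcross = 768.5000 → A = |Σcross|/2 = 384.2500 mm²
Σ(r_i+r_j)·cross = 22116.2500 → first moment M = |Σ|/6 = 3686.0417
R_c = M/A = 3686.0417/384.2500 = 9.5928 mm
θ = 197° = 3.438299 rad
V = θ·R_c·A = 3.438299·9.5928·384.2500 = 12673.712 mm³

Volume = 12673.712 mm³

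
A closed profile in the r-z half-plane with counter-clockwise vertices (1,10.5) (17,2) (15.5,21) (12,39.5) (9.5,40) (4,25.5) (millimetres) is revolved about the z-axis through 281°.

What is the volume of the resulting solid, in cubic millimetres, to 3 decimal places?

Profile (r,z), 6 vertices: (1,10.5) (17,2) (15.5,21) (12,39.5) (9.5,40) (4,25.5)
edge 0: (1,10.5)→(17,2)  cross = 1·2 − 17·10.5 = -176.5000; (r_i+r_j)·cross = 18·-176.5000 = -3177.0000
edge 1: (17,2)→(15.5,21)  cross = 17·21 − 15.5·2 = 326.0000; (r_i+r_j)·cross = 32.5·326.0000 = 10595.0000
edge 2: (15.5,21)→(12,39.5)  cross = 15.5·39.5 − 12·21 = 360.2500; (r_i+r_j)·cross = 27.5·360.2500 = 9906.8750
edge 3: (12,39.5)→(9.5,40)  cross = 12·40 − 9.5·39.5 = 104.7500; (r_i+r_j)·cross = 21.5·104.7500 = 2252.1250
edge 4: (9.5,40)→(4,25.5)  cross = 9.5·25.5 − 4·40 = 82.2500; (r_i+r_j)·cross = 13.5·82.2500 = 1110.3750
edge 5: (4,25.5)→(1,10.5)  cross = 4·10.5 − 1·25.5 = 16.5000; (r_i+r_j)·cross = 5·16.5000 = 82.5000
Σcross = 713.2500 → A = |Σcross|/2 = 356.6250 mm²
Σ(r_i+r_j)·cross = 20769.8750 → first moment M = |Σ|/6 = 3461.6458
R_c = M/A = 3461.6458/356.6250 = 9.7067 mm
θ = 281° = 4.904375 rad
V = θ·R_c·A = 4.904375·9.7067·356.6250 = 16977.210 mm³

Volume = 16977.210 mm³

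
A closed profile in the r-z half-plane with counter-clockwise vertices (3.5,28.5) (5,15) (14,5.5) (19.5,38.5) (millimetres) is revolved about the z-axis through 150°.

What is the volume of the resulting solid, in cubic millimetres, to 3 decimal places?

Volume = 8689.176 mm³

Profile (r,z), 4 vertices: (3.5,28.5) (5,15) (14,5.5) (19.5,38.5)
edge 0: (3.5,28.5)→(5,15)  cross = 3.5·15 − 5·28.5 = -90.0000; (r_i+r_j)·cross = 8.5·-90.0000 = -765.0000
edge 1: (5,15)→(14,5.5)  cross = 5·5.5 − 14·15 = -182.5000; (r_i+r_j)·cross = 19·-182.5000 = -3467.5000
edge 2: (14,5.5)→(19.5,38.5)  cross = 14·38.5 − 19.5·5.5 = 431.7500; (r_i+r_j)·cross = 33.5·431.7500 = 14463.6250
edge 3: (19.5,38.5)→(3.5,28.5)  cross = 19.5·28.5 − 3.5·38.5 = 421.0000; (r_i+r_j)·cross = 23·421.0000 = 9683.0000
Σcross = 580.2500 → A = |Σcross|/2 = 290.1250 mm²
Σ(r_i+r_j)·cross = 19914.1250 → first moment M = |Σ|/6 = 3319.0208
R_c = M/A = 3319.0208/290.1250 = 11.4400 mm
θ = 150° = 2.617994 rad
V = θ·R_c·A = 2.617994·11.4400·290.1250 = 8689.176 mm³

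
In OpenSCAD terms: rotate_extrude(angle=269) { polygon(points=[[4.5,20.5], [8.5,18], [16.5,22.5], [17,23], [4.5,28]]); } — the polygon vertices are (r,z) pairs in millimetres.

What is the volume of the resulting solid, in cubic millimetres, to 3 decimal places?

Profile (r,z), 5 vertices: (4.5,20.5) (8.5,18) (16.5,22.5) (17,23) (4.5,28)
edge 0: (4.5,20.5)→(8.5,18)  cross = 4.5·18 − 8.5·20.5 = -93.2500; (r_i+r_j)·cross = 13·-93.2500 = -1212.2500
edge 1: (8.5,18)→(16.5,22.5)  cross = 8.5·22.5 − 16.5·18 = -105.7500; (r_i+r_j)·cross = 25·-105.7500 = -2643.7500
edge 2: (16.5,22.5)→(17,23)  cross = 16.5·23 − 17·22.5 = -3.0000; (r_i+r_j)·cross = 33.5·-3.0000 = -100.5000
edge 3: (17,23)→(4.5,28)  cross = 17·28 − 4.5·23 = 372.5000; (r_i+r_j)·cross = 21.5·372.5000 = 8008.7500
edge 4: (4.5,28)→(4.5,20.5)  cross = 4.5·20.5 − 4.5·28 = -33.7500; (r_i+r_j)·cross = 9·-33.7500 = -303.7500
Σcross = 136.7500 → A = |Σcross|/2 = 68.3750 mm²
Σ(r_i+r_j)·cross = 3748.5000 → first moment M = |Σ|/6 = 624.7500
R_c = M/A = 624.7500/68.3750 = 9.1371 mm
θ = 269° = 4.694936 rad
V = θ·R_c·A = 4.694936·9.1371·68.3750 = 2933.161 mm³

Volume = 2933.161 mm³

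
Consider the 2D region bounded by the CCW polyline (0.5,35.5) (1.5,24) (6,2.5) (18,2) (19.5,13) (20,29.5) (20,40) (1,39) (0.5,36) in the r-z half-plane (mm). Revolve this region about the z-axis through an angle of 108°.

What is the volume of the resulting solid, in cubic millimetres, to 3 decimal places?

Profile (r,z), 9 vertices: (0.5,35.5) (1.5,24) (6,2.5) (18,2) (19.5,13) (20,29.5) (20,40) (1,39) (0.5,36)
edge 0: (0.5,35.5)→(1.5,24)  cross = 0.5·24 − 1.5·35.5 = -41.2500; (r_i+r_j)·cross = 2·-41.2500 = -82.5000
edge 1: (1.5,24)→(6,2.5)  cross = 1.5·2.5 − 6·24 = -140.2500; (r_i+r_j)·cross = 7.5·-140.2500 = -1051.8750
edge 2: (6,2.5)→(18,2)  cross = 6·2 − 18·2.5 = -33.0000; (r_i+r_j)·cross = 24·-33.0000 = -792.0000
edge 3: (18,2)→(19.5,13)  cross = 18·13 − 19.5·2 = 195.0000; (r_i+r_j)·cross = 37.5·195.0000 = 7312.5000
edge 4: (19.5,13)→(20,29.5)  cross = 19.5·29.5 − 20·13 = 315.2500; (r_i+r_j)·cross = 39.5·315.2500 = 12452.3750
edge 5: (20,29.5)→(20,40)  cross = 20·40 − 20·29.5 = 210.0000; (r_i+r_j)·cross = 40·210.0000 = 8400.0000
edge 6: (20,40)→(1,39)  cross = 20·39 − 1·40 = 740.0000; (r_i+r_j)·cross = 21·740.0000 = 15540.0000
edge 7: (1,39)→(0.5,36)  cross = 1·36 − 0.5·39 = 16.5000; (r_i+r_j)·cross = 1.5·16.5000 = 24.7500
edge 8: (0.5,36)→(0.5,35.5)  cross = 0.5·35.5 − 0.5·36 = -0.2500; (r_i+r_j)·cross = 1·-0.2500 = -0.2500
Σcross = 1262.0000 → A = |Σcross|/2 = 631.0000 mm²
Σ(r_i+r_j)·cross = 41803.0000 → first moment M = |Σ|/6 = 6967.1667
R_c = M/A = 6967.1667/631.0000 = 11.0415 mm
θ = 108° = 1.884956 rad
V = θ·R_c·A = 1.884956·11.0415·631.0000 = 13132.800 mm³

Volume = 13132.800 mm³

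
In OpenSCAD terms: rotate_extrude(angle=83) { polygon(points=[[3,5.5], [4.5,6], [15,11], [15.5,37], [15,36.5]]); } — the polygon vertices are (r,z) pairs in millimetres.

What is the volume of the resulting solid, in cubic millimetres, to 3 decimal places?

Volume = 2590.320 mm³

Profile (r,z), 5 vertices: (3,5.5) (4.5,6) (15,11) (15.5,37) (15,36.5)
edge 0: (3,5.5)→(4.5,6)  cross = 3·6 − 4.5·5.5 = -6.7500; (r_i+r_j)·cross = 7.5·-6.7500 = -50.6250
edge 1: (4.5,6)→(15,11)  cross = 4.5·11 − 15·6 = -40.5000; (r_i+r_j)·cross = 19.5·-40.5000 = -789.7500
edge 2: (15,11)→(15.5,37)  cross = 15·37 − 15.5·11 = 384.5000; (r_i+r_j)·cross = 30.5·384.5000 = 11727.2500
edge 3: (15.5,37)→(15,36.5)  cross = 15.5·36.5 − 15·37 = 10.7500; (r_i+r_j)·cross = 30.5·10.7500 = 327.8750
edge 4: (15,36.5)→(3,5.5)  cross = 15·5.5 − 3·36.5 = -27.0000; (r_i+r_j)·cross = 18·-27.0000 = -486.0000
Σcross = 321.0000 → A = |Σcross|/2 = 160.5000 mm²
Σ(r_i+r_j)·cross = 10728.7500 → first moment M = |Σ|/6 = 1788.1250
R_c = M/A = 1788.1250/160.5000 = 11.1410 mm
θ = 83° = 1.448623 rad
V = θ·R_c·A = 1.448623·11.1410·160.5000 = 2590.320 mm³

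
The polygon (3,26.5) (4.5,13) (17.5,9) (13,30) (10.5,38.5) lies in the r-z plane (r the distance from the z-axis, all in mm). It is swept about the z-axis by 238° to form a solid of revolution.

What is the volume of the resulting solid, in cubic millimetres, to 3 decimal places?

Volume = 9889.358 mm³

Profile (r,z), 5 vertices: (3,26.5) (4.5,13) (17.5,9) (13,30) (10.5,38.5)
edge 0: (3,26.5)→(4.5,13)  cross = 3·13 − 4.5·26.5 = -80.2500; (r_i+r_j)·cross = 7.5·-80.2500 = -601.8750
edge 1: (4.5,13)→(17.5,9)  cross = 4.5·9 − 17.5·13 = -187.0000; (r_i+r_j)·cross = 22·-187.0000 = -4114.0000
edge 2: (17.5,9)→(13,30)  cross = 17.5·30 − 13·9 = 408.0000; (r_i+r_j)·cross = 30.5·408.0000 = 12444.0000
edge 3: (13,30)→(10.5,38.5)  cross = 13·38.5 − 10.5·30 = 185.5000; (r_i+r_j)·cross = 23.5·185.5000 = 4359.2500
edge 4: (10.5,38.5)→(3,26.5)  cross = 10.5·26.5 − 3·38.5 = 162.7500; (r_i+r_j)·cross = 13.5·162.7500 = 2197.1250
Σcross = 489.0000 → A = |Σcross|/2 = 244.5000 mm²
Σ(r_i+r_j)·cross = 14284.5000 → first moment M = |Σ|/6 = 2380.7500
R_c = M/A = 2380.7500/244.5000 = 9.7372 mm
θ = 238° = 4.153884 rad
V = θ·R_c·A = 4.153884·9.7372·244.5000 = 9889.358 mm³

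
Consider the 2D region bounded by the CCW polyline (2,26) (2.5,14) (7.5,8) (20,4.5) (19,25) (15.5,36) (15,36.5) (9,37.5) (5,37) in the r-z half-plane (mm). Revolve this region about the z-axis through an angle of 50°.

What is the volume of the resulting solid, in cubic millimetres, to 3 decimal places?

Profile (r,z), 9 vertices: (2,26) (2.5,14) (7.5,8) (20,4.5) (19,25) (15.5,36) (15,36.5) (9,37.5) (5,37)
edge 0: (2,26)→(2.5,14)  cross = 2·14 − 2.5·26 = -37.0000; (r_i+r_j)·cross = 4.5·-37.0000 = -166.5000
edge 1: (2.5,14)→(7.5,8)  cross = 2.5·8 − 7.5·14 = -85.0000; (r_i+r_j)·cross = 10·-85.0000 = -850.0000
edge 2: (7.5,8)→(20,4.5)  cross = 7.5·4.5 − 20·8 = -126.2500; (r_i+r_j)·cross = 27.5·-126.2500 = -3471.8750
edge 3: (20,4.5)→(19,25)  cross = 20·25 − 19·4.5 = 414.5000; (r_i+r_j)·cross = 39·414.5000 = 16165.5000
edge 4: (19,25)→(15.5,36)  cross = 19·36 − 15.5·25 = 296.5000; (r_i+r_j)·cross = 34.5·296.5000 = 10229.2500
edge 5: (15.5,36)→(15,36.5)  cross = 15.5·36.5 − 15·36 = 25.7500; (r_i+r_j)·cross = 30.5·25.7500 = 785.3750
edge 6: (15,36.5)→(9,37.5)  cross = 15·37.5 − 9·36.5 = 234.0000; (r_i+r_j)·cross = 24·234.0000 = 5616.0000
edge 7: (9,37.5)→(5,37)  cross = 9·37 − 5·37.5 = 145.5000; (r_i+r_j)·cross = 14·145.5000 = 2037.0000
edge 8: (5,37)→(2,26)  cross = 5·26 − 2·37 = 56.0000; (r_i+r_j)·cross = 7·56.0000 = 392.0000
Σcross = 924.0000 → A = |Σcross|/2 = 462.0000 mm²
Σ(r_i+r_j)·cross = 30736.7500 → first moment M = |Σ|/6 = 5122.7917
R_c = M/A = 5122.7917/462.0000 = 11.0883 mm
θ = 50° = 0.872665 rad
V = θ·R_c·A = 0.872665·11.0883·462.0000 = 4470.479 mm³

Volume = 4470.479 mm³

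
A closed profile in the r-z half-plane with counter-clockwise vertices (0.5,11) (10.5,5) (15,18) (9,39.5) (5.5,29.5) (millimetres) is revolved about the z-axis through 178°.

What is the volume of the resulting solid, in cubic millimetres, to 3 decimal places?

Profile (r,z), 5 vertices: (0.5,11) (10.5,5) (15,18) (9,39.5) (5.5,29.5)
edge 0: (0.5,11)→(10.5,5)  cross = 0.5·5 − 10.5·11 = -113.0000; (r_i+r_j)·cross = 11·-113.0000 = -1243.0000
edge 1: (10.5,5)→(15,18)  cross = 10.5·18 − 15·5 = 114.0000; (r_i+r_j)·cross = 25.5·114.0000 = 2907.0000
edge 2: (15,18)→(9,39.5)  cross = 15·39.5 − 9·18 = 430.5000; (r_i+r_j)·cross = 24·430.5000 = 10332.0000
edge 3: (9,39.5)→(5.5,29.5)  cross = 9·29.5 − 5.5·39.5 = 48.2500; (r_i+r_j)·cross = 14.5·48.2500 = 699.6250
edge 4: (5.5,29.5)→(0.5,11)  cross = 5.5·11 − 0.5·29.5 = 45.7500; (r_i+r_j)·cross = 6·45.7500 = 274.5000
Σcross = 525.5000 → A = |Σcross|/2 = 262.7500 mm²
Σ(r_i+r_j)·cross = 12970.1250 → first moment M = |Σ|/6 = 2161.6875
R_c = M/A = 2161.6875/262.7500 = 8.2272 mm
θ = 178° = 3.106686 rad
V = θ·R_c·A = 3.106686·8.2272·262.7500 = 6715.684 mm³

Volume = 6715.684 mm³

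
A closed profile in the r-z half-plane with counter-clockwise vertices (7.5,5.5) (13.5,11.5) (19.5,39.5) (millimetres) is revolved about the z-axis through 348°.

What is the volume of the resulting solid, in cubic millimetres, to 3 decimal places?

Profile (r,z), 3 vertices: (7.5,5.5) (13.5,11.5) (19.5,39.5)
edge 0: (7.5,5.5)→(13.5,11.5)  cross = 7.5·11.5 − 13.5·5.5 = 12.0000; (r_i+r_j)·cross = 21·12.0000 = 252.0000
edge 1: (13.5,11.5)→(19.5,39.5)  cross = 13.5·39.5 − 19.5·11.5 = 309.0000; (r_i+r_j)·cross = 33·309.0000 = 10197.0000
edge 2: (19.5,39.5)→(7.5,5.5)  cross = 19.5·5.5 − 7.5·39.5 = -189.0000; (r_i+r_j)·cross = 27·-189.0000 = -5103.0000
Σcross = 132.0000 → A = |Σcross|/2 = 66.0000 mm²
Σ(r_i+r_j)·cross = 5346.0000 → first moment M = |Σ|/6 = 891.0000
R_c = M/A = 891.0000/66.0000 = 13.5000 mm
θ = 348° = 6.073746 rad
V = θ·R_c·A = 6.073746·13.5000·66.0000 = 5411.708 mm³

Volume = 5411.708 mm³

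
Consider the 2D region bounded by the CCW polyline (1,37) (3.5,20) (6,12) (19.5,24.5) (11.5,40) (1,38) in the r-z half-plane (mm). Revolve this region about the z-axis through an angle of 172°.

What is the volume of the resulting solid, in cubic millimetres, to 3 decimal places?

Volume = 8482.556 mm³

Profile (r,z), 6 vertices: (1,37) (3.5,20) (6,12) (19.5,24.5) (11.5,40) (1,38)
edge 0: (1,37)→(3.5,20)  cross = 1·20 − 3.5·37 = -109.5000; (r_i+r_j)·cross = 4.5·-109.5000 = -492.7500
edge 1: (3.5,20)→(6,12)  cross = 3.5·12 − 6·20 = -78.0000; (r_i+r_j)·cross = 9.5·-78.0000 = -741.0000
edge 2: (6,12)→(19.5,24.5)  cross = 6·24.5 − 19.5·12 = -87.0000; (r_i+r_j)·cross = 25.5·-87.0000 = -2218.5000
edge 3: (19.5,24.5)→(11.5,40)  cross = 19.5·40 − 11.5·24.5 = 498.2500; (r_i+r_j)·cross = 31·498.2500 = 15445.7500
edge 4: (11.5,40)→(1,38)  cross = 11.5·38 − 1·40 = 397.0000; (r_i+r_j)·cross = 12.5·397.0000 = 4962.5000
edge 5: (1,38)→(1,37)  cross = 1·37 − 1·38 = -1.0000; (r_i+r_j)·cross = 2·-1.0000 = -2.0000
Σcross = 619.7500 → A = |Σcross|/2 = 309.8750 mm²
Σ(r_i+r_j)·cross = 16954.0000 → first moment M = |Σ|/6 = 2825.6667
R_c = M/A = 2825.6667/309.8750 = 9.1187 mm
θ = 172° = 3.001966 rad
V = θ·R_c·A = 3.001966·9.1187·309.8750 = 8482.556 mm³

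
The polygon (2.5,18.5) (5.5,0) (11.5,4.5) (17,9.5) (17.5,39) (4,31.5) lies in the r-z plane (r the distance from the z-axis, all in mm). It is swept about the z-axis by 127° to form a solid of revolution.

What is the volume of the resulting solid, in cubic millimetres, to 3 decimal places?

Volume = 9658.696 mm³

Profile (r,z), 6 vertices: (2.5,18.5) (5.5,0) (11.5,4.5) (17,9.5) (17.5,39) (4,31.5)
edge 0: (2.5,18.5)→(5.5,0)  cross = 2.5·0 − 5.5·18.5 = -101.7500; (r_i+r_j)·cross = 8·-101.7500 = -814.0000
edge 1: (5.5,0)→(11.5,4.5)  cross = 5.5·4.5 − 11.5·0 = 24.7500; (r_i+r_j)·cross = 17·24.7500 = 420.7500
edge 2: (11.5,4.5)→(17,9.5)  cross = 11.5·9.5 − 17·4.5 = 32.7500; (r_i+r_j)·cross = 28.5·32.7500 = 933.3750
edge 3: (17,9.5)→(17.5,39)  cross = 17·39 − 17.5·9.5 = 496.7500; (r_i+r_j)·cross = 34.5·496.7500 = 17137.8750
edge 4: (17.5,39)→(4,31.5)  cross = 17.5·31.5 − 4·39 = 395.2500; (r_i+r_j)·cross = 21.5·395.2500 = 8497.8750
edge 5: (4,31.5)→(2.5,18.5)  cross = 4·18.5 − 2.5·31.5 = -4.7500; (r_i+r_j)·cross = 6.5·-4.7500 = -30.8750
Σcross = 843.0000 → A = |Σcross|/2 = 421.5000 mm²
Σ(r_i+r_j)·cross = 26145.0000 → first moment M = |Σ|/6 = 4357.5000
R_c = M/A = 4357.5000/421.5000 = 10.3381 mm
θ = 127° = 2.216568 rad
V = θ·R_c·A = 2.216568·10.3381·421.5000 = 9658.696 mm³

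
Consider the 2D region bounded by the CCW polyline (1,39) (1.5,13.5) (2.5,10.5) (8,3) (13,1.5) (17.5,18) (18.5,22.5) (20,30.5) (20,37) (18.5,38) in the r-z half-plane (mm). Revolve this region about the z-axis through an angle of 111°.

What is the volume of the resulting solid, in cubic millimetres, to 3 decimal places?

Profile (r,z), 10 vertices: (1,39) (1.5,13.5) (2.5,10.5) (8,3) (13,1.5) (17.5,18) (18.5,22.5) (20,30.5) (20,37) (18.5,38)
edge 0: (1,39)→(1.5,13.5)  cross = 1·13.5 − 1.5·39 = -45.0000; (r_i+r_j)·cross = 2.5·-45.0000 = -112.5000
edge 1: (1.5,13.5)→(2.5,10.5)  cross = 1.5·10.5 − 2.5·13.5 = -18.0000; (r_i+r_j)·cross = 4·-18.0000 = -72.0000
edge 2: (2.5,10.5)→(8,3)  cross = 2.5·3 − 8·10.5 = -76.5000; (r_i+r_j)·cross = 10.5·-76.5000 = -803.2500
edge 3: (8,3)→(13,1.5)  cross = 8·1.5 − 13·3 = -27.0000; (r_i+r_j)·cross = 21·-27.0000 = -567.0000
edge 4: (13,1.5)→(17.5,18)  cross = 13·18 − 17.5·1.5 = 207.7500; (r_i+r_j)·cross = 30.5·207.7500 = 6336.3750
edge 5: (17.5,18)→(18.5,22.5)  cross = 17.5·22.5 − 18.5·18 = 60.7500; (r_i+r_j)·cross = 36·60.7500 = 2187.0000
edge 6: (18.5,22.5)→(20,30.5)  cross = 18.5·30.5 − 20·22.5 = 114.2500; (r_i+r_j)·cross = 38.5·114.2500 = 4398.6250
edge 7: (20,30.5)→(20,37)  cross = 20·37 − 20·30.5 = 130.0000; (r_i+r_j)·cross = 40·130.0000 = 5200.0000
edge 8: (20,37)→(18.5,38)  cross = 20·38 − 18.5·37 = 75.5000; (r_i+r_j)·cross = 38.5·75.5000 = 2906.7500
edge 9: (18.5,38)→(1,39)  cross = 18.5·39 − 1·38 = 683.5000; (r_i+r_j)·cross = 19.5·683.5000 = 13328.2500
Σcross = 1105.2500 → A = |Σcross|/2 = 552.6250 mm²
Σ(r_i+r_j)·cross = 32802.2500 → first moment M = |Σ|/6 = 5467.0417
R_c = M/A = 5467.0417/552.6250 = 9.8929 mm
θ = 111° = 1.937315 rad
V = θ·R_c·A = 1.937315·9.8929·552.6250 = 10591.384 mm³

Volume = 10591.384 mm³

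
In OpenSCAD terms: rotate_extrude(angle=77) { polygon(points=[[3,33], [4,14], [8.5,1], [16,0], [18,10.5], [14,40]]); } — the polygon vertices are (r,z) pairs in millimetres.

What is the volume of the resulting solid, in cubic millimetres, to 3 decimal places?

Volume = 6137.719 mm³

Profile (r,z), 6 vertices: (3,33) (4,14) (8.5,1) (16,0) (18,10.5) (14,40)
edge 0: (3,33)→(4,14)  cross = 3·14 − 4·33 = -90.0000; (r_i+r_j)·cross = 7·-90.0000 = -630.0000
edge 1: (4,14)→(8.5,1)  cross = 4·1 − 8.5·14 = -115.0000; (r_i+r_j)·cross = 12.5·-115.0000 = -1437.5000
edge 2: (8.5,1)→(16,0)  cross = 8.5·0 − 16·1 = -16.0000; (r_i+r_j)·cross = 24.5·-16.0000 = -392.0000
edge 3: (16,0)→(18,10.5)  cross = 16·10.5 − 18·0 = 168.0000; (r_i+r_j)·cross = 34·168.0000 = 5712.0000
edge 4: (18,10.5)→(14,40)  cross = 18·40 − 14·10.5 = 573.0000; (r_i+r_j)·cross = 32·573.0000 = 18336.0000
edge 5: (14,40)→(3,33)  cross = 14·33 − 3·40 = 342.0000; (r_i+r_j)·cross = 17·342.0000 = 5814.0000
Σcross = 862.0000 → A = |Σcross|/2 = 431.0000 mm²
Σ(r_i+r_j)·cross = 27402.5000 → first moment M = |Σ|/6 = 4567.0833
R_c = M/A = 4567.0833/431.0000 = 10.5965 mm
θ = 77° = 1.343904 rad
V = θ·R_c·A = 1.343904·10.5965·431.0000 = 6137.719 mm³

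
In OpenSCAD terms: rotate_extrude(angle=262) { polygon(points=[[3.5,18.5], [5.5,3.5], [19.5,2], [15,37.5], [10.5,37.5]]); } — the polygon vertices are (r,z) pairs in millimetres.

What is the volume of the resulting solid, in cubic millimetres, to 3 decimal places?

Volume = 20685.273 mm³

Profile (r,z), 5 vertices: (3.5,18.5) (5.5,3.5) (19.5,2) (15,37.5) (10.5,37.5)
edge 0: (3.5,18.5)→(5.5,3.5)  cross = 3.5·3.5 − 5.5·18.5 = -89.5000; (r_i+r_j)·cross = 9·-89.5000 = -805.5000
edge 1: (5.5,3.5)→(19.5,2)  cross = 5.5·2 − 19.5·3.5 = -57.2500; (r_i+r_j)·cross = 25·-57.2500 = -1431.2500
edge 2: (19.5,2)→(15,37.5)  cross = 19.5·37.5 − 15·2 = 701.2500; (r_i+r_j)·cross = 34.5·701.2500 = 24193.1250
edge 3: (15,37.5)→(10.5,37.5)  cross = 15·37.5 − 10.5·37.5 = 168.7500; (r_i+r_j)·cross = 25.5·168.7500 = 4303.1250
edge 4: (10.5,37.5)→(3.5,18.5)  cross = 10.5·18.5 − 3.5·37.5 = 63.0000; (r_i+r_j)·cross = 14·63.0000 = 882.0000
Σcross = 786.2500 → A = |Σcross|/2 = 393.1250 mm²
Σ(r_i+r_j)·cross = 27141.5000 → first moment M = |Σ|/6 = 4523.5833
R_c = M/A = 4523.5833/393.1250 = 11.5067 mm
θ = 262° = 4.572763 rad
V = θ·R_c·A = 4.572763·11.5067·393.1250 = 20685.273 mm³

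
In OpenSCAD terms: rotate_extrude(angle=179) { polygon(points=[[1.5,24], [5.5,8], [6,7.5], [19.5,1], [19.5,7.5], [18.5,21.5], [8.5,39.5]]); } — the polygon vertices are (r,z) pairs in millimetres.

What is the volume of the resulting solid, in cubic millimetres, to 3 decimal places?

Volume = 14241.780 mm³

Profile (r,z), 7 vertices: (1.5,24) (5.5,8) (6,7.5) (19.5,1) (19.5,7.5) (18.5,21.5) (8.5,39.5)
edge 0: (1.5,24)→(5.5,8)  cross = 1.5·8 − 5.5·24 = -120.0000; (r_i+r_j)·cross = 7·-120.0000 = -840.0000
edge 1: (5.5,8)→(6,7.5)  cross = 5.5·7.5 − 6·8 = -6.7500; (r_i+r_j)·cross = 11.5·-6.7500 = -77.6250
edge 2: (6,7.5)→(19.5,1)  cross = 6·1 − 19.5·7.5 = -140.2500; (r_i+r_j)·cross = 25.5·-140.2500 = -3576.3750
edge 3: (19.5,1)→(19.5,7.5)  cross = 19.5·7.5 − 19.5·1 = 126.7500; (r_i+r_j)·cross = 39·126.7500 = 4943.2500
edge 4: (19.5,7.5)→(18.5,21.5)  cross = 19.5·21.5 − 18.5·7.5 = 280.5000; (r_i+r_j)·cross = 38·280.5000 = 10659.0000
edge 5: (18.5,21.5)→(8.5,39.5)  cross = 18.5·39.5 − 8.5·21.5 = 548.0000; (r_i+r_j)·cross = 27·548.0000 = 14796.0000
edge 6: (8.5,39.5)→(1.5,24)  cross = 8.5·24 − 1.5·39.5 = 144.7500; (r_i+r_j)·cross = 10·144.7500 = 1447.5000
Σcross = 833.0000 → A = |Σcross|/2 = 416.5000 mm²
Σ(r_i+r_j)·cross = 27351.7500 → first moment M = |Σ|/6 = 4558.6250
R_c = M/A = 4558.6250/416.5000 = 10.9451 mm
θ = 179° = 3.124139 rad
V = θ·R_c·A = 3.124139·10.9451·416.5000 = 14241.780 mm³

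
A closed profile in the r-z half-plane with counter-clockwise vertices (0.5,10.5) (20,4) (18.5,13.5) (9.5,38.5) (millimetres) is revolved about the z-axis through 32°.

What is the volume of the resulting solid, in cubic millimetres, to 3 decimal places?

Volume = 1902.549 mm³

Profile (r,z), 4 vertices: (0.5,10.5) (20,4) (18.5,13.5) (9.5,38.5)
edge 0: (0.5,10.5)→(20,4)  cross = 0.5·4 − 20·10.5 = -208.0000; (r_i+r_j)·cross = 20.5·-208.0000 = -4264.0000
edge 1: (20,4)→(18.5,13.5)  cross = 20·13.5 − 18.5·4 = 196.0000; (r_i+r_j)·cross = 38.5·196.0000 = 7546.0000
edge 2: (18.5,13.5)→(9.5,38.5)  cross = 18.5·38.5 − 9.5·13.5 = 584.0000; (r_i+r_j)·cross = 28·584.0000 = 16352.0000
edge 3: (9.5,38.5)→(0.5,10.5)  cross = 9.5·10.5 − 0.5·38.5 = 80.5000; (r_i+r_j)·cross = 10·80.5000 = 805.0000
Σcross = 652.5000 → A = |Σcross|/2 = 326.2500 mm²
Σ(r_i+r_j)·cross = 20439.0000 → first moment M = |Σ|/6 = 3406.5000
R_c = M/A = 3406.5000/326.2500 = 10.4414 mm
θ = 32° = 0.558505 rad
V = θ·R_c·A = 0.558505·10.4414·326.2500 = 1902.549 mm³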